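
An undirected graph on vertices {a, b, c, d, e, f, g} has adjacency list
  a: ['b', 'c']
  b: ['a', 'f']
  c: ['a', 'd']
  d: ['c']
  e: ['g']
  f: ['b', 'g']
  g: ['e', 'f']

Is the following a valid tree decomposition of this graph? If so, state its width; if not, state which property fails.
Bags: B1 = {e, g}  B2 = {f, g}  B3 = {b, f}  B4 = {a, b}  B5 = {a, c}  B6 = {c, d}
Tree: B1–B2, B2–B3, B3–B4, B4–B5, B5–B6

Yes; width 1.

Vertex coverage: the bags together contain {a, b, c, d, e, f, g}, the full vertex set. Edge coverage: each edge of G has both endpoints in at least one bag. Running intersection: for every vertex, the bags containing it form a connected subtree. All three properties hold, so this is a valid tree decomposition of width max|bag| − 1 = 1, and hence tw(G) ≤ 1.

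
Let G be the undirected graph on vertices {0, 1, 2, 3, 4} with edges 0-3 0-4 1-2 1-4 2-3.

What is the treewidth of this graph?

2

A width-2 tree decomposition is:
Bags: B1 = {0, 1, 4}  B2 = {0, 1, 3}  B3 = {1, 2, 3}
Tree: B1–B2, B2–B3
Every bag has size at most 3, so the width is 3 − 1 = 2 and tw(G) ≤ 2. The edges 1–4–0–3–2–1 form a cycle, so G is not a tree and its treewidth is at least 2. Combining the bounds, tw(G) = 2.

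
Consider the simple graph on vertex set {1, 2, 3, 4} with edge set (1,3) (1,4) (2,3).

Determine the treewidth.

1

A width-1 tree decomposition is:
Bags: B1 = {2, 3}  B2 = {1, 3}  B3 = {1, 4}
Tree: B1–B2, B2–B3
The largest bag has 2 vertices, giving width 1; this decomposition certifies tw(G) ≤ 1. G has an edge, so its treewidth is at least 1. Combining the bounds, tw(G) = 1.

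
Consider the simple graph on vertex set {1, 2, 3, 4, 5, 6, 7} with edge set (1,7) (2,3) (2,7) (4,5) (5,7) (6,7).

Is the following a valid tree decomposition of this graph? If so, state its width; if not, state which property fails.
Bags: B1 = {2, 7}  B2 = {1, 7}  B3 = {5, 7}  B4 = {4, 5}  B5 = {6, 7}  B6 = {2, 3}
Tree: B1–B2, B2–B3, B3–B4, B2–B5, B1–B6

Checking the three conditions: (i) the bags cover all of {1, 2, 3, 4, 5, 6, 7}; (ii) for each edge, some bag contains both endpoints; (iii) the bags containing any fixed vertex form a subtree. All hold, so the decomposition is valid with width 2 − 1 = 1.

Yes; width 1.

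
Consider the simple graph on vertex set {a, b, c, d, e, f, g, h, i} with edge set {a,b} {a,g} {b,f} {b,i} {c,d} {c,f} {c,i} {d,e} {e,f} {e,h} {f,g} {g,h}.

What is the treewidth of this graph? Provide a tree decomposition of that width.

Treewidth 3.
One such decomposition:
Bags: B1 = {d, e, g, h}  B2 = {d, e, f, g}  B3 = {c, d, f, g}  B4 = {a, c, f, g}  B5 = {a, b, c, f}  B6 = {a, b, c, i}
Tree: B1–B2, B2–B3, B3–B4, B4–B5, B5–B6

Each bag holds 4 vertices, so the decomposition has width 3, which upper-bounds the treewidth. For the lower bound: the 4 vertex sets {d,e,h}, {g}, {f}, {a,b,c,i} are disjoint, each induces a connected subgraph, and every pair is joined by at least one edge of G. Contracting each set to a single vertex therefore yields K_{4} as a minor, and since treewidth is minor-monotone, tw(G) ≥ tw(K_{4}) = 3. Hence tw(G) = 3 exactly.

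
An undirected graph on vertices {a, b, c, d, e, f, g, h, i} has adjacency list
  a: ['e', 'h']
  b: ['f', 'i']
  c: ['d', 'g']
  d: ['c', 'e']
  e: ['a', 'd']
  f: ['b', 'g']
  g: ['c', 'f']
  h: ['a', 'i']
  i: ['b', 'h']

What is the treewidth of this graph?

2

A width-2 tree decomposition is:
Bags: B1 = {c, d, g}  B2 = {d, f, g}  B3 = {b, d, f}  B4 = {b, d, i}  B5 = {d, h, i}  B6 = {a, d, h}  B7 = {a, d, e}
Tree: B1–B2, B2–B3, B3–B4, B4–B5, B5–B6, B6–B7
Each bag holds 3 vertices, so the decomposition has width 2, which upper-bounds the treewidth. Since d–c–g–f–b–i–h–a–e–d is a cycle in G, G is not acyclic. Forests are exactly the graphs of treewidth ≤ 1, so tw(G) ≥ 2. The upper and lower bounds meet at 2, so that is the treewidth.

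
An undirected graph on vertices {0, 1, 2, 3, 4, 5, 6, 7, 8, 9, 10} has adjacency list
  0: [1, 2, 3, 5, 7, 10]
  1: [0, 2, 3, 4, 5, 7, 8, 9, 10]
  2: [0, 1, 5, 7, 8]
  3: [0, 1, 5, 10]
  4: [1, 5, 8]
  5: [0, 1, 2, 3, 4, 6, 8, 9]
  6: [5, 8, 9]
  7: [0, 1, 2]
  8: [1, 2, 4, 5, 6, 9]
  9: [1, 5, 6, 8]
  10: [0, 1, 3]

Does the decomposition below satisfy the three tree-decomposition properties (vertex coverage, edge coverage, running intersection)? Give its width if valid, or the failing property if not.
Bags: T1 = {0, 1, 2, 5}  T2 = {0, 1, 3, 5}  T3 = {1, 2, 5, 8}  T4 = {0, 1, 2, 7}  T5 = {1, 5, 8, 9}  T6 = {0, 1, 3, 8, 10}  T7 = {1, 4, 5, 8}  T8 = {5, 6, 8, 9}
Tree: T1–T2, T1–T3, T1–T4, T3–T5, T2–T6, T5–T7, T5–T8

No — bags containing vertex 8 are not connected in the tree.

A tree decomposition must satisfy three properties: every vertex lies in some bag; for every edge, both endpoints lie together in some bag; and for every vertex, the bags containing it form a connected subtree. Here bags containing vertex 8 are not connected in the tree, so the decomposition is invalid.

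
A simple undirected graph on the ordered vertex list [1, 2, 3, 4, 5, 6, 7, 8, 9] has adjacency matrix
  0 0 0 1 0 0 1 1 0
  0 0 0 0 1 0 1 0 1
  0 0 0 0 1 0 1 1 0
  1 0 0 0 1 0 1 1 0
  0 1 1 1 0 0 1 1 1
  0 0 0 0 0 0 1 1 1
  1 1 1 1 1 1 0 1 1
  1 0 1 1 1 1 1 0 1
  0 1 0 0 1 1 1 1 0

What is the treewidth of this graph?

A width-3 tree decomposition is:
Bags: B1 = {5, 7, 8, 9}  B2 = {2, 5, 7, 9}  B3 = {3, 5, 7, 8}  B4 = {6, 7, 8, 9}  B5 = {4, 5, 7, 8}  B6 = {1, 4, 7, 8}
Tree: B1–B2, B1–B3, B1–B4, B3–B5, B5–B6
Every bag has size at most 4, so the width is 4 − 1 = 3 and tw(G) ≤ 3. On the other hand G contains the 4-clique {1, 4, 7, 8}. A clique must lie in a single bag of any decomposition, so no decomposition can have width below 3. The upper and lower bounds meet at 3, so that is the treewidth.

3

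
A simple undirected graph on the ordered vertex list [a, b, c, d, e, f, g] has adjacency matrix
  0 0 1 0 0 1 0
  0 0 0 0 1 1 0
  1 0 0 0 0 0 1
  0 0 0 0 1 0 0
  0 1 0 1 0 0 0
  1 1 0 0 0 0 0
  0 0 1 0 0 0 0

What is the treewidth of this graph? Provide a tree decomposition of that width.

Each bag holds 2 vertices, so the decomposition has width 1, which upper-bounds the treewidth. Any graph with an edge has treewidth ≥ 1, and G has the edge g–c. Combining the bounds, tw(G) = 1.

Treewidth 1.
One optimal decomposition is:
Bags: B1 = {c, g}  B2 = {a, c}  B3 = {a, f}  B4 = {b, f}  B5 = {b, e}  B6 = {d, e}
Tree: B1–B2, B2–B3, B3–B4, B4–B5, B5–B6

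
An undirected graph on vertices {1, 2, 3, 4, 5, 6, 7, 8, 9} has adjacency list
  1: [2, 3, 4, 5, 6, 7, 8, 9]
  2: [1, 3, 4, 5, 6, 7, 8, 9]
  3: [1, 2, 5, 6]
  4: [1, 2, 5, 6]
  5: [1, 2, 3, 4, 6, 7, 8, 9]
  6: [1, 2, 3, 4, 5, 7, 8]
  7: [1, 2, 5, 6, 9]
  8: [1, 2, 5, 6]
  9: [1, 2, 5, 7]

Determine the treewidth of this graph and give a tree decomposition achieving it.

Treewidth 4.
Bags: B1 = {1, 2, 5, 6, 8}  B2 = {1, 2, 5, 6, 7}  B3 = {1, 2, 3, 5, 6}  B4 = {1, 2, 5, 7, 9}  B5 = {1, 2, 4, 5, 6}
Tree: B1–B2, B2–B3, B2–B4, B2–B5

Every bag has size at most 5, so the width is 5 − 1 = 4 and tw(G) ≤ 4. Conversely, {1, 2, 5, 7, 9} is a clique of size 5, and the vertices of any clique must share a bag in every tree decomposition; so some bag has ≥ 5 vertices and tw(G) ≥ 4. Therefore the treewidth is 4.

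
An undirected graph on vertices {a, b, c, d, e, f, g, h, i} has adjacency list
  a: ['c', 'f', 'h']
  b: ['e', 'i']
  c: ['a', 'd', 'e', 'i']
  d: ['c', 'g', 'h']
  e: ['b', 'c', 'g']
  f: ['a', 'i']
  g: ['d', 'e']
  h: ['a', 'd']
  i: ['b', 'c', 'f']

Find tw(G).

3

A width-3 tree decomposition is:
Bags: B1 = {b, e, f, i}  B2 = {c, e, f, i}  B3 = {a, c, e, f}  B4 = {a, c, e, g}  B5 = {a, c, d, g}  B6 = {a, d, g, h}
Tree: B1–B2, B2–B3, B3–B4, B4–B5, B5–B6
Each bag holds 4 vertices, so the decomposition has width 3, which upper-bounds the treewidth. For the lower bound: the 4 vertex sets {b,f,i}, {e}, {c}, {a,d,g,h} are disjoint, each induces a connected subgraph, and every pair is joined by at least one edge of G. Contracting each set to a single vertex therefore yields K_{4} as a minor, and since treewidth is minor-monotone, tw(G) ≥ tw(K_{4}) = 3. Hence tw(G) = 3 exactly.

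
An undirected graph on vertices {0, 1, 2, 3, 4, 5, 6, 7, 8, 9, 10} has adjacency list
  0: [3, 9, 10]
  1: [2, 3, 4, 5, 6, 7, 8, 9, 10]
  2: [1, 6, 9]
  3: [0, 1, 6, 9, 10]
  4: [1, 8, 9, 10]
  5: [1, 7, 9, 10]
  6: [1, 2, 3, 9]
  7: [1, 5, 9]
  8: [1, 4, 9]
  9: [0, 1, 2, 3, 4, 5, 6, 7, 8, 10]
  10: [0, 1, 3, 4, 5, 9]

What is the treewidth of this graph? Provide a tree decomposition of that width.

Treewidth 3.
Bags: B1 = {0, 3, 9, 10}  B2 = {1, 3, 9, 10}  B3 = {1, 3, 6, 9}  B4 = {1, 4, 9, 10}  B5 = {1, 5, 9, 10}  B6 = {1, 5, 7, 9}  B7 = {1, 4, 8, 9}  B8 = {1, 2, 6, 9}
Tree: B1–B2, B2–B3, B2–B4, B2–B5, B5–B6, B4–B7, B3–B8

Each bag holds 4 vertices, so the decomposition has width 3, which upper-bounds the treewidth. For the lower bound, the 4 vertices {0, 3, 9, 10} are pairwise adjacent, and any tree decomposition puts a clique entirely inside one bag — forcing width ≥ 3. Combining the bounds, tw(G) = 3.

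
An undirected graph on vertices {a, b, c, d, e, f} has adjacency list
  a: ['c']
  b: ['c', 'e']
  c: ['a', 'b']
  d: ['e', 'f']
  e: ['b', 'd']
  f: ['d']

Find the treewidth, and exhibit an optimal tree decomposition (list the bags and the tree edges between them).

Treewidth 1.
Bags: B1 = {d, f}  B2 = {d, e}  B3 = {b, e}  B4 = {b, c}  B5 = {a, c}
Tree: B1–B2, B2–B3, B3–B4, B4–B5

Every bag has size at most 2, so the width is 2 − 1 = 1 and tw(G) ≤ 1. G has an edge, so its treewidth is at least 1. Therefore the treewidth is 1.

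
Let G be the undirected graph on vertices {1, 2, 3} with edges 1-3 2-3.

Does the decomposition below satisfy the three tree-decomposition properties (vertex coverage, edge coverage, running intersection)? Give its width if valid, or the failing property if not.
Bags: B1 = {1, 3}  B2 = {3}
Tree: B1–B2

A tree decomposition must satisfy three properties: every vertex lies in some bag; for every edge, both endpoints lie together in some bag; and for every vertex, the bags containing it form a connected subtree. Here vertex 2 appears in no bag, so the decomposition is invalid.

No — vertex 2 appears in no bag.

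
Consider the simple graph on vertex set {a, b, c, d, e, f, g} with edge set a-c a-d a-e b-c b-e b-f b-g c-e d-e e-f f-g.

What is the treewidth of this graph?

2

A width-2 tree decomposition is:
Bags: B1 = {b, e, f}  B2 = {b, c, e}  B3 = {a, c, e}  B4 = {b, f, g}  B5 = {a, d, e}
Tree: B1–B2, B2–B3, B1–B4, B3–B5
The largest bag has 3 vertices, giving width 2; this decomposition certifies tw(G) ≤ 2. For the lower bound, the 3 vertices {b, f, g} are pairwise adjacent, and any tree decomposition puts a clique entirely inside one bag — forcing width ≥ 2. Therefore the treewidth is 2.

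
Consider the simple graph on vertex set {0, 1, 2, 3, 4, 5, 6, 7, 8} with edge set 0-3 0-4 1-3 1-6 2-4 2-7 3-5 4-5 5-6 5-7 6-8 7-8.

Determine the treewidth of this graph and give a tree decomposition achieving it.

Treewidth 3.
One optimal decomposition is:
Bags: B1 = {2, 4, 7, 8}  B2 = {4, 5, 7, 8}  B3 = {4, 5, 6, 8}  B4 = {0, 4, 5, 6}  B5 = {0, 3, 5, 6}  B6 = {0, 1, 3, 6}
Tree: B1–B2, B2–B3, B3–B4, B4–B5, B5–B6

Each bag holds 4 vertices, so the decomposition has width 3, which upper-bounds the treewidth. For the lower bound: the 4 vertex sets {2,7,8}, {4}, {5}, {0,1,3,6} are disjoint, each induces a connected subgraph, and every pair is joined by at least one edge of G. Contracting each set to a single vertex therefore yields K_{4} as a minor, and since treewidth is minor-monotone, tw(G) ≥ tw(K_{4}) = 3. Combining the bounds, tw(G) = 3.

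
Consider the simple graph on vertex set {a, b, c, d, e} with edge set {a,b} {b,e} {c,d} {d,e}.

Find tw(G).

1

A width-1 tree decomposition is:
Bags: B1 = {a, b}  B2 = {b, e}  B3 = {d, e}  B4 = {c, d}
Tree: B1–B2, B2–B3, B3–B4
Every bag has size at most 2, so the width is 2 − 1 = 1 and tw(G) ≤ 1. Since G has at least one edge (e.g. a–b), it is not an edgeless graph, so tw(G) ≥ 1. Therefore the treewidth is 1.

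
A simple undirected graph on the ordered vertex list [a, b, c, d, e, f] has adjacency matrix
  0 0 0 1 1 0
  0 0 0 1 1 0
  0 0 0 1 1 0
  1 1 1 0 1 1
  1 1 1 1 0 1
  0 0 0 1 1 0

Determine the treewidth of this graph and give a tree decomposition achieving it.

Every bag has size at most 3, so the width is 3 − 1 = 2 and tw(G) ≤ 2. On the other hand G contains the 3-clique {d, e, f}. A clique must lie in a single bag of any decomposition, so no decomposition can have width below 2. The upper and lower bounds meet at 2, so that is the treewidth.

Treewidth 2.
One optimal decomposition is:
Bags: B1 = {d, e, f}  B2 = {a, d, e}  B3 = {c, d, e}  B4 = {b, d, e}
Tree: B1–B2, B1–B3, B1–B4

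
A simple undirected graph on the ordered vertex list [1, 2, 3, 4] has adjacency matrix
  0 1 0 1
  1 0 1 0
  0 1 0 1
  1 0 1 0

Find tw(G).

2

A width-2 tree decomposition is:
Bags: B1 = {1, 2, 4}  B2 = {2, 3, 4}
Tree: B1–B2
Every bag has size at most 3, so the width is 3 − 1 = 2 and tw(G) ≤ 2. For the lower bound, G contains the cycle 4–1–2–3–4, so G is not a forest; only forests have treewidth ≤ 1, hence tw(G) ≥ 2. The upper and lower bounds meet at 2, so that is the treewidth.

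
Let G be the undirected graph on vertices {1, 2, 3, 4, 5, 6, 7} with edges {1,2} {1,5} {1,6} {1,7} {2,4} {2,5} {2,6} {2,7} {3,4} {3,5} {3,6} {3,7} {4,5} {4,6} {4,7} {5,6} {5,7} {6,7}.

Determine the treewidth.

A width-4 tree decomposition is:
Bags: B1 = {3, 4, 5, 6, 7}  B2 = {2, 4, 5, 6, 7}  B3 = {1, 2, 5, 6, 7}
Tree: B1–B2, B2–B3
Every bag has size at most 5, so the width is 5 − 1 = 4 and tw(G) ≤ 4. For the lower bound, the 5 vertices {1, 2, 5, 6, 7} are pairwise adjacent, and any tree decomposition puts a clique entirely inside one bag — forcing width ≥ 4. Hence tw(G) = 4 exactly.

4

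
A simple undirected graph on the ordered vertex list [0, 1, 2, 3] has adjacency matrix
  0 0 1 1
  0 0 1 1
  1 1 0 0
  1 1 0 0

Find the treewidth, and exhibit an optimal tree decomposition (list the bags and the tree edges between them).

Each bag holds 3 vertices, so the decomposition has width 2, which upper-bounds the treewidth. For the lower bound, G contains the cycle 2–0–3–1–2, so G is not a forest; only forests have treewidth ≤ 1, hence tw(G) ≥ 2. Therefore the treewidth is 2.

Treewidth 2.
Bags: B1 = {0, 2, 3}  B2 = {1, 2, 3}
Tree: B1–B2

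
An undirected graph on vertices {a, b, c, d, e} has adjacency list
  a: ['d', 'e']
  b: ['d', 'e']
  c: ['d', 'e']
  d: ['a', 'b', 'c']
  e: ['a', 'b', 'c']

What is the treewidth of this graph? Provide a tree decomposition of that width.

Treewidth 2.
Bags: B1 = {c, d, e}  B2 = {a, d, e}  B3 = {b, d, e}
Tree: B1–B2, B2–B3

The largest bag has 3 vertices, giving width 2; this decomposition certifies tw(G) ≤ 2. The edges c–d–a–e–c form a cycle, so G is not a tree and its treewidth is at least 2. The upper and lower bounds meet at 2, so that is the treewidth.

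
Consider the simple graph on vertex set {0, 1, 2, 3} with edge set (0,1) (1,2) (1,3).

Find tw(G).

A width-1 tree decomposition is:
Bags: B1 = {1, 2}  B2 = {1, 3}  B3 = {0, 1}
Tree: B1–B2, B1–B3
Every bag has size at most 2, so the width is 2 − 1 = 1 and tw(G) ≤ 1. G has an edge, so its treewidth is at least 1. Hence tw(G) = 1 exactly.

1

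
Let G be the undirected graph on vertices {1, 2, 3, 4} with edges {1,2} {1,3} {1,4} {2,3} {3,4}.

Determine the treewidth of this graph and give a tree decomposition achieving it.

Every bag has size at most 3, so the width is 3 − 1 = 2 and tw(G) ≤ 2. On the other hand G contains the 3-clique {1, 2, 3}. A clique must lie in a single bag of any decomposition, so no decomposition can have width below 2. Therefore the treewidth is 2.

Treewidth 2.
One such decomposition:
Bags: B1 = {1, 2, 3}  B2 = {1, 3, 4}
Tree: B1–B2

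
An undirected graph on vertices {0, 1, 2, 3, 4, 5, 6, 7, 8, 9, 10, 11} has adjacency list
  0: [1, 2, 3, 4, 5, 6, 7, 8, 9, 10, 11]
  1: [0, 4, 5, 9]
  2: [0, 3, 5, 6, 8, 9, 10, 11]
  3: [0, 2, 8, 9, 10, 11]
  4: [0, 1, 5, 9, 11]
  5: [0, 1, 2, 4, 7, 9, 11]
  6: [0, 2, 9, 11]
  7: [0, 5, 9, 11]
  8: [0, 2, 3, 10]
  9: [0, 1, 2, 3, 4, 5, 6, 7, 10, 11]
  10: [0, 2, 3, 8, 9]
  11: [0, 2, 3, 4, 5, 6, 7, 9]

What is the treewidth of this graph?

A width-4 tree decomposition is:
Bags: B1 = {0, 2, 3, 9, 11}  B2 = {0, 2, 6, 9, 11}  B3 = {0, 2, 5, 9, 11}  B4 = {0, 4, 5, 9, 11}  B5 = {0, 2, 3, 9, 10}  B6 = {0, 1, 4, 5, 9}  B7 = {0, 2, 3, 8, 10}  B8 = {0, 5, 7, 9, 11}
Tree: B1–B2, B2–B3, B3–B4, B1–B5, B4–B6, B5–B7, B4–B8
Every bag has size at most 5, so the width is 5 − 1 = 4 and tw(G) ≤ 4. Conversely, {0, 2, 3, 8, 10} is a clique of size 5, and the vertices of any clique must share a bag in every tree decomposition; so some bag has ≥ 5 vertices and tw(G) ≥ 4. Combining the bounds, tw(G) = 4.

4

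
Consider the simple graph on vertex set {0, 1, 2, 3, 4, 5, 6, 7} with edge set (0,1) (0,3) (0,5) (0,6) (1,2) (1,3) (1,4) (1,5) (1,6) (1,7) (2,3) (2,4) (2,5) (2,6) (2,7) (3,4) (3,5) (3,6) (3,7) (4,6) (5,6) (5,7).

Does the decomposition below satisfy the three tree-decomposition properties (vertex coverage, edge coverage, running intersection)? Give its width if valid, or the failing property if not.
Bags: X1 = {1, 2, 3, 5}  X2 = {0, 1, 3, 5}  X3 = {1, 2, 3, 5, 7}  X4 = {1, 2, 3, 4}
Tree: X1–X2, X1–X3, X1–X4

A tree decomposition must satisfy three properties: every vertex lies in some bag; for every edge, both endpoints lie together in some bag; and for every vertex, the bags containing it form a connected subtree. Here vertex 6 appears in no bag, so the decomposition is invalid.

No — vertex 6 appears in no bag.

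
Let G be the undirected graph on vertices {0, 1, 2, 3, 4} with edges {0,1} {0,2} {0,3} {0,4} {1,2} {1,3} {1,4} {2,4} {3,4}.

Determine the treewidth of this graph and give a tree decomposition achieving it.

Treewidth 3.
Bags: B1 = {0, 1, 2, 4}  B2 = {0, 1, 3, 4}
Tree: B1–B2

The largest bag has 4 vertices, giving width 3; this decomposition certifies tw(G) ≤ 3. On the other hand G contains the 4-clique {0, 1, 2, 4}. A clique must lie in a single bag of any decomposition, so no decomposition can have width below 3. Combining the bounds, tw(G) = 3.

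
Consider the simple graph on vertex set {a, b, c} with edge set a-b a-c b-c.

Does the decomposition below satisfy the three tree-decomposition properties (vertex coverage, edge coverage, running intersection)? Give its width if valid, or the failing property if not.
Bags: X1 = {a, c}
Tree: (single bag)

A tree decomposition must satisfy three properties: every vertex lies in some bag; for every edge, both endpoints lie together in some bag; and for every vertex, the bags containing it form a connected subtree. Here vertex b appears in no bag, so the decomposition is invalid.

No — vertex b appears in no bag.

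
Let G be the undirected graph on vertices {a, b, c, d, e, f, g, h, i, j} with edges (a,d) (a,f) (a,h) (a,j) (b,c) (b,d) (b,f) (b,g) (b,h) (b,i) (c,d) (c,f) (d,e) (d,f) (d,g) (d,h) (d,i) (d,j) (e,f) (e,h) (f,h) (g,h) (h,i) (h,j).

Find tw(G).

3

A width-3 tree decomposition is:
Bags: B1 = {b, d, f, h}  B2 = {d, e, f, h}  B3 = {b, d, h, i}  B4 = {a, d, f, h}  B5 = {a, d, h, j}  B6 = {b, c, d, f}  B7 = {b, d, g, h}
Tree: B1–B2, B1–B3, B2–B4, B4–B5, B1–B6, B3–B7
Each bag holds 4 vertices, so the decomposition has width 3, which upper-bounds the treewidth. For the lower bound, the 4 vertices {b, d, g, h} are pairwise adjacent, and any tree decomposition puts a clique entirely inside one bag — forcing width ≥ 3. The upper and lower bounds meet at 3, so that is the treewidth.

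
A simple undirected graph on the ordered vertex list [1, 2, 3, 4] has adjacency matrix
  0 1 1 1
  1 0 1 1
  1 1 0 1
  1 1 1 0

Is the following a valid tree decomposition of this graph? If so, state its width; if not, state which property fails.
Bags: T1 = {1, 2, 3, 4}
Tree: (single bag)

Checking the three conditions: (i) the bags cover all of {1, 2, 3, 4}; (ii) for each edge, some bag contains both endpoints; (iii) the bags containing any fixed vertex form a subtree. All hold, so the decomposition is valid with width 4 − 1 = 3.

Yes; width 3.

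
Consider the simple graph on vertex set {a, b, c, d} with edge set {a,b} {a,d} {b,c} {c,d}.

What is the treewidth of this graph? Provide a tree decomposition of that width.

Treewidth 2.
One optimal decomposition is:
Bags: B1 = {b, c, d}  B2 = {a, b, d}
Tree: B1–B2

The largest bag has 3 vertices, giving width 2; this decomposition certifies tw(G) ≤ 2. Since d–c–b–a–d is a cycle in G, G is not acyclic. Forests are exactly the graphs of treewidth ≤ 1, so tw(G) ≥ 2. Therefore the treewidth is 2.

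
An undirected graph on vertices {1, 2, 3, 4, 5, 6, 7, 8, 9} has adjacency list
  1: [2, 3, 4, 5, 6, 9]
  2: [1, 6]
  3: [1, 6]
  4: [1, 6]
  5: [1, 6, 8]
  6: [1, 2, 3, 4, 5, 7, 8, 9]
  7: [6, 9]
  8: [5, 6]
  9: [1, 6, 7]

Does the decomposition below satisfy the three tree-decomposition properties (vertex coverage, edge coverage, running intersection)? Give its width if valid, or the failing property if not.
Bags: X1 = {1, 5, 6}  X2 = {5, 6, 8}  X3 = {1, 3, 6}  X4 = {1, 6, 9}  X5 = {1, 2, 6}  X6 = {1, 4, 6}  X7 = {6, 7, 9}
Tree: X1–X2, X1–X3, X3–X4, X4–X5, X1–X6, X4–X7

Every vertex of G appears in some bag (union = {1, 2, 3, 4, 5, 6, 7, 8, 9}); every edge is covered by a bag; and for each vertex v the set of bags containing v is connected in the bag tree. The decomposition is therefore valid. The largest bag has 3 vertices, so the width is 2.

Yes; width 2.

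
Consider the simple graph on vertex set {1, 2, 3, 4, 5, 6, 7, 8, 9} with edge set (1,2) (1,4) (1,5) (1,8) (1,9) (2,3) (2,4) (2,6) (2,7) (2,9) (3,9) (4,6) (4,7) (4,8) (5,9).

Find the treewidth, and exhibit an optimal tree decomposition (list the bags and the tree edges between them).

Treewidth 2.
One such decomposition:
Bags: B1 = {1, 2, 9}  B2 = {1, 2, 4}  B3 = {2, 4, 7}  B4 = {1, 4, 8}  B5 = {2, 4, 6}  B6 = {2, 3, 9}  B7 = {1, 5, 9}
Tree: B1–B2, B2–B3, B2–B4, B3–B5, B1–B6, B1–B7

Every bag has size at most 3, so the width is 3 − 1 = 2 and tw(G) ≤ 2. For the lower bound, the 3 vertices {1, 4, 8} are pairwise adjacent, and any tree decomposition puts a clique entirely inside one bag — forcing width ≥ 2. Hence tw(G) = 2 exactly.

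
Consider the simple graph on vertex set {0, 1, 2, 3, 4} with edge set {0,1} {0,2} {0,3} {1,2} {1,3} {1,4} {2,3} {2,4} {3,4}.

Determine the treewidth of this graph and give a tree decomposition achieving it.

Treewidth 3.
One optimal decomposition is:
Bags: B1 = {1, 2, 3, 4}  B2 = {0, 1, 2, 3}
Tree: B1–B2

The largest bag has 4 vertices, giving width 3; this decomposition certifies tw(G) ≤ 3. Conversely, {0, 1, 2, 3} is a clique of size 4, and the vertices of any clique must share a bag in every tree decomposition; so some bag has ≥ 4 vertices and tw(G) ≥ 3. Therefore the treewidth is 3.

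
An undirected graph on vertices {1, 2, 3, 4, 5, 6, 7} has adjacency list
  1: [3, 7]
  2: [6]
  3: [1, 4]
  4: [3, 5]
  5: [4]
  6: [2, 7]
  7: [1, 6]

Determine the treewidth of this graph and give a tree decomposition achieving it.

Treewidth 1.
Bags: B1 = {4, 5}  B2 = {3, 4}  B3 = {1, 3}  B4 = {1, 7}  B5 = {6, 7}  B6 = {2, 6}
Tree: B1–B2, B2–B3, B3–B4, B4–B5, B5–B6

Every bag has size at most 2, so the width is 2 − 1 = 1 and tw(G) ≤ 1. Since G has at least one edge (e.g. 5–4), it is not an edgeless graph, so tw(G) ≥ 1. Hence tw(G) = 1 exactly.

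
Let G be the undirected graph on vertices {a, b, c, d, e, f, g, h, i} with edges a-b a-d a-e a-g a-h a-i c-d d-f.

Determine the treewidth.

A width-1 tree decomposition is:
Bags: B1 = {a, i}  B2 = {a, e}  B3 = {a, d}  B4 = {c, d}  B5 = {d, f}  B6 = {a, h}  B7 = {a, g}  B8 = {a, b}
Tree: B1–B2, B1–B3, B3–B4, B4–B5, B2–B6, B2–B7, B6–B8
The largest bag has 2 vertices, giving width 1; this decomposition certifies tw(G) ≤ 1. Since G has at least one edge (e.g. a–i), it is not an edgeless graph, so tw(G) ≥ 1. Hence tw(G) = 1 exactly.

1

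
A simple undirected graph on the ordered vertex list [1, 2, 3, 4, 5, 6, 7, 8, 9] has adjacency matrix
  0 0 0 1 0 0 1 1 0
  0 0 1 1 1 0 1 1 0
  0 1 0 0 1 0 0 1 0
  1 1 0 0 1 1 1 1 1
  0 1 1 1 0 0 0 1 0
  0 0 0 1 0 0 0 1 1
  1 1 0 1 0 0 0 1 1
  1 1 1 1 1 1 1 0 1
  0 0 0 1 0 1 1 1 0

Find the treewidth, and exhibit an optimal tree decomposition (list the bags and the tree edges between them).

Each bag holds 4 vertices, so the decomposition has width 3, which upper-bounds the treewidth. For the lower bound, the 4 vertices {2, 3, 5, 8} are pairwise adjacent, and any tree decomposition puts a clique entirely inside one bag — forcing width ≥ 3. Combining the bounds, tw(G) = 3.

Treewidth 3.
One such decomposition:
Bags: B1 = {2, 4, 7, 8}  B2 = {4, 7, 8, 9}  B3 = {1, 4, 7, 8}  B4 = {2, 4, 5, 8}  B5 = {4, 6, 8, 9}  B6 = {2, 3, 5, 8}
Tree: B1–B2, B1–B3, B1–B4, B2–B5, B4–B6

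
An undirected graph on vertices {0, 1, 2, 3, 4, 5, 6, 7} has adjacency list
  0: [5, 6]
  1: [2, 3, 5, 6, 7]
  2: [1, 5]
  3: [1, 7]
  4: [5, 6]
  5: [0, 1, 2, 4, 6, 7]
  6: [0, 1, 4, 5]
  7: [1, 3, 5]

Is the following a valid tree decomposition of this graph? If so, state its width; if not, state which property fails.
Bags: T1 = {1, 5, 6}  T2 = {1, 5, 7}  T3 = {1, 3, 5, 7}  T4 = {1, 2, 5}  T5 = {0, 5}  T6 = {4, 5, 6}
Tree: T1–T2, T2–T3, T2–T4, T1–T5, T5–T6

No — edge (6,0) lies in no bag.

A tree decomposition must satisfy three properties: every vertex lies in some bag; for every edge, both endpoints lie together in some bag; and for every vertex, the bags containing it form a connected subtree. Here edge (6,0) lies in no bag, so the decomposition is invalid.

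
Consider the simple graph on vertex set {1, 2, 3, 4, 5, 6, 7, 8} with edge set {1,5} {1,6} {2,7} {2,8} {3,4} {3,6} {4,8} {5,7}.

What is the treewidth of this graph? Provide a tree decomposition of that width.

Treewidth 2.
One optimal decomposition is:
Bags: B1 = {2, 5, 7}  B2 = {1, 2, 5}  B3 = {1, 2, 6}  B4 = {2, 3, 6}  B5 = {2, 3, 4}  B6 = {2, 4, 8}
Tree: B1–B2, B2–B3, B3–B4, B4–B5, B5–B6

The largest bag has 3 vertices, giving width 2; this decomposition certifies tw(G) ≤ 2. Since 2–7–5–1–6–3–4–8–2 is a cycle in G, G is not acyclic. Forests are exactly the graphs of treewidth ≤ 1, so tw(G) ≥ 2. Hence tw(G) = 2 exactly.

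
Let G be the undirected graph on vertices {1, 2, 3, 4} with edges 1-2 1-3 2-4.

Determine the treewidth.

1

A width-1 tree decomposition is:
Bags: B1 = {2, 4}  B2 = {1, 2}  B3 = {1, 3}
Tree: B1–B2, B2–B3
Each bag holds 2 vertices, so the decomposition has width 1, which upper-bounds the treewidth. Any graph with an edge has treewidth ≥ 1, and G has the edge 4–2. Combining the bounds, tw(G) = 1.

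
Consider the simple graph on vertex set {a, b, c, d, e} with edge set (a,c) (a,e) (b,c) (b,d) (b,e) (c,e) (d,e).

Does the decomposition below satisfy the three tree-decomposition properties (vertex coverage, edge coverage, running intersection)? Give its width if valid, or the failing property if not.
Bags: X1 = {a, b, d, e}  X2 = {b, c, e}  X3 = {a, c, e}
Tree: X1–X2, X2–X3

A tree decomposition must satisfy three properties: every vertex lies in some bag; for every edge, both endpoints lie together in some bag; and for every vertex, the bags containing it form a connected subtree. Here bags containing vertex a are not connected in the tree, so the decomposition is invalid.

No — bags containing vertex a are not connected in the tree.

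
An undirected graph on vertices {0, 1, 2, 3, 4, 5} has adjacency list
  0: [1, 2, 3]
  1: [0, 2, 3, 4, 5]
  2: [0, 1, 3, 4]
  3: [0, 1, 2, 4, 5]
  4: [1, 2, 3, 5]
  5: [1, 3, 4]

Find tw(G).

A width-3 tree decomposition is:
Bags: B1 = {1, 2, 3, 4}  B2 = {1, 3, 4, 5}  B3 = {0, 1, 2, 3}
Tree: B1–B2, B1–B3
The largest bag has 4 vertices, giving width 3; this decomposition certifies tw(G) ≤ 3. On the other hand G contains the 4-clique {0, 1, 2, 3}. A clique must lie in a single bag of any decomposition, so no decomposition can have width below 3. Hence tw(G) = 3 exactly.

3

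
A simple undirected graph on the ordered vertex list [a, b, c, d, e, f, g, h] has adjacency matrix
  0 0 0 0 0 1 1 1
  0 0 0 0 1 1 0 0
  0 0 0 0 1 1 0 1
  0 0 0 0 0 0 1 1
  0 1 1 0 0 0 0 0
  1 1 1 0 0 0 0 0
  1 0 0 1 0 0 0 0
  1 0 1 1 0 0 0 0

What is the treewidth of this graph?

A width-2 tree decomposition is:
Bags: B1 = {d, g, h}  B2 = {a, g, h}  B3 = {a, c, h}  B4 = {a, c, f}  B5 = {c, e, f}  B6 = {b, e, f}
Tree: B1–B2, B2–B3, B3–B4, B4–B5, B5–B6
The largest bag has 3 vertices, giving width 2; this decomposition certifies tw(G) ≤ 2. For the lower bound, G contains the cycle d–g–a–h–d, so G is not a forest; only forests have treewidth ≤ 1, hence tw(G) ≥ 2. The upper and lower bounds meet at 2, so that is the treewidth.

2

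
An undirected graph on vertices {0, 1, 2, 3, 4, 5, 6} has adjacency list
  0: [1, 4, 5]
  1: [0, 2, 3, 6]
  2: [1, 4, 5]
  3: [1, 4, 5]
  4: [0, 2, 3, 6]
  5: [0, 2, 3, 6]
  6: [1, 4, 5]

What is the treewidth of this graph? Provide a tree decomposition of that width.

Treewidth 3.
One such decomposition:
Bags: B1 = {1, 2, 4, 5}  B2 = {0, 1, 4, 5}  B3 = {1, 4, 5, 6}  B4 = {1, 3, 4, 5}
Tree: B1–B2, B2–B3, B3–B4

Each bag holds 4 vertices, so the decomposition has width 3, which upper-bounds the treewidth. For the lower bound: the 4 vertex sets {2,5}, {0,4}, {1}, {6} are disjoint, each induces a connected subgraph, and every pair is joined by at least one edge of G. Contracting each set to a single vertex therefore yields K_{4} as a minor, and since treewidth is minor-monotone, tw(G) ≥ tw(K_{4}) = 3. Therefore the treewidth is 3.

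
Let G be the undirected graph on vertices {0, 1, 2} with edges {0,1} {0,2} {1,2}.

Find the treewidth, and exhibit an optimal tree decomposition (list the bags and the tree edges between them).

A single bag containing all 3 vertices is trivially a valid decomposition of width 2. For the lower bound, the 3 vertices {0, 1, 2} are pairwise adjacent, and any tree decomposition puts a clique entirely inside one bag — forcing width ≥ 2. Combining the bounds, tw(G) = 2.

Treewidth 2.
Bags: B1 = {0, 1, 2}
Tree: (single bag)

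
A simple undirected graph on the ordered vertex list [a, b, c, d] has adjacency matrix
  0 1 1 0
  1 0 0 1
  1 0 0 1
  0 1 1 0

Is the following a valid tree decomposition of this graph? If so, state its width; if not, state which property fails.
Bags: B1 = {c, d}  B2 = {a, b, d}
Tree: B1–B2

No — edge (a,c) lies in no bag.

A tree decomposition must satisfy three properties: every vertex lies in some bag; for every edge, both endpoints lie together in some bag; and for every vertex, the bags containing it form a connected subtree. Here edge (a,c) lies in no bag, so the decomposition is invalid.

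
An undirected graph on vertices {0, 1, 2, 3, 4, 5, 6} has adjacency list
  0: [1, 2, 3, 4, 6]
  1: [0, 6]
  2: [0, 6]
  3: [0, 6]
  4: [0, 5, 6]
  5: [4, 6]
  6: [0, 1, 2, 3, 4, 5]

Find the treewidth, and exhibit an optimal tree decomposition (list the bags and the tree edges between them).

Every bag has size at most 3, so the width is 3 − 1 = 2 and tw(G) ≤ 2. For the lower bound, the 3 vertices {0, 1, 6} are pairwise adjacent, and any tree decomposition puts a clique entirely inside one bag — forcing width ≥ 2. Therefore the treewidth is 2.

Treewidth 2.
One optimal decomposition is:
Bags: B1 = {0, 2, 6}  B2 = {0, 3, 6}  B3 = {0, 4, 6}  B4 = {0, 1, 6}  B5 = {4, 5, 6}
Tree: B1–B2, B2–B3, B1–B4, B3–B5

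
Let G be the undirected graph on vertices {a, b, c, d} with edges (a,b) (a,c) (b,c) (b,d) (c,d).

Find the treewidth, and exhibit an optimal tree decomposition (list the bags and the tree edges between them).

Treewidth 2.
One such decomposition:
Bags: B1 = {b, c, d}  B2 = {a, b, c}
Tree: B1–B2

Every bag has size at most 3, so the width is 3 − 1 = 2 and tw(G) ≤ 2. Conversely, {b, c, d} is a clique of size 3, and the vertices of any clique must share a bag in every tree decomposition; so some bag has ≥ 3 vertices and tw(G) ≥ 2. Hence tw(G) = 2 exactly.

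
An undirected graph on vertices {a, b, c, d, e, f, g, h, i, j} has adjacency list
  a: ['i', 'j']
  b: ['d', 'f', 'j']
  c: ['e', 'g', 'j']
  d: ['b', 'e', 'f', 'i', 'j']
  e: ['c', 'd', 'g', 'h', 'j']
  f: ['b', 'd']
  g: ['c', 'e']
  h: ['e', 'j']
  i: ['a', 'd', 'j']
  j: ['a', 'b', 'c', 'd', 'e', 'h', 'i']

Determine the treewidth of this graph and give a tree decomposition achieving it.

Treewidth 2.
One such decomposition:
Bags: B1 = {c, e, j}  B2 = {d, e, j}  B3 = {e, h, j}  B4 = {c, e, g}  B5 = {d, i, j}  B6 = {b, d, j}  B7 = {a, i, j}  B8 = {b, d, f}
Tree: B1–B2, B1–B3, B1–B4, B2–B5, B2–B6, B5–B7, B6–B8

Every bag has size at most 3, so the width is 3 − 1 = 2 and tw(G) ≤ 2. For the lower bound, the 3 vertices {c, e, g} are pairwise adjacent, and any tree decomposition puts a clique entirely inside one bag — forcing width ≥ 2. Therefore the treewidth is 2.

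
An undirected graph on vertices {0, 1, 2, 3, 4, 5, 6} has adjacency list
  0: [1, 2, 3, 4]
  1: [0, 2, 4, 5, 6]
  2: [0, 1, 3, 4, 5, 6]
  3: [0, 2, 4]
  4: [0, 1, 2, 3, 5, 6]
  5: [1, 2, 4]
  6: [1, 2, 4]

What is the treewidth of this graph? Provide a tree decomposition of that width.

The largest bag has 4 vertices, giving width 3; this decomposition certifies tw(G) ≤ 3. Conversely, {0, 1, 2, 4} is a clique of size 4, and the vertices of any clique must share a bag in every tree decomposition; so some bag has ≥ 4 vertices and tw(G) ≥ 3. Hence tw(G) = 3 exactly.

Treewidth 3.
One optimal decomposition is:
Bags: B1 = {1, 2, 4, 6}  B2 = {0, 1, 2, 4}  B3 = {1, 2, 4, 5}  B4 = {0, 2, 3, 4}
Tree: B1–B2, B1–B3, B2–B4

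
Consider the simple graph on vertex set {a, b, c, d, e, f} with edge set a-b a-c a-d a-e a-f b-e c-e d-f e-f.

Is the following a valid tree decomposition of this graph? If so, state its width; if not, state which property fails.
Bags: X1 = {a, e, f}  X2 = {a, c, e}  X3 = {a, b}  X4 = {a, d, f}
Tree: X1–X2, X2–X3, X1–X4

No — edge (e,b) lies in no bag.

A tree decomposition must satisfy three properties: every vertex lies in some bag; for every edge, both endpoints lie together in some bag; and for every vertex, the bags containing it form a connected subtree. Here edge (e,b) lies in no bag, so the decomposition is invalid.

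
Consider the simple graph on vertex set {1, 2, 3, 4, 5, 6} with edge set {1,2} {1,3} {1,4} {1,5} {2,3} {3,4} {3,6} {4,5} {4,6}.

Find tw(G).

2

A width-2 tree decomposition is:
Bags: B1 = {1, 3, 4}  B2 = {1, 2, 3}  B3 = {3, 4, 6}  B4 = {1, 4, 5}
Tree: B1–B2, B1–B3, B1–B4
Every bag has size at most 3, so the width is 3 − 1 = 2 and tw(G) ≤ 2. For the lower bound, the 3 vertices {1, 2, 3} are pairwise adjacent, and any tree decomposition puts a clique entirely inside one bag — forcing width ≥ 2. The upper and lower bounds meet at 2, so that is the treewidth.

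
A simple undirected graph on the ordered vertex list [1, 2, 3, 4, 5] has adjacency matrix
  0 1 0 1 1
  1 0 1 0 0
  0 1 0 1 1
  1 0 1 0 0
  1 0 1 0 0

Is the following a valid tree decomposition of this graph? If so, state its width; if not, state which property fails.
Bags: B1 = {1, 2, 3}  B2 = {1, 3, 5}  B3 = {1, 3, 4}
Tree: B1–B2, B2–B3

Every vertex of G appears in some bag (union = {1, 2, 3, 4, 5}); every edge is covered by a bag; and for each vertex v the set of bags containing v is connected in the bag tree. The decomposition is therefore valid. The largest bag has 3 vertices, so the width is 2.

Yes; width 2.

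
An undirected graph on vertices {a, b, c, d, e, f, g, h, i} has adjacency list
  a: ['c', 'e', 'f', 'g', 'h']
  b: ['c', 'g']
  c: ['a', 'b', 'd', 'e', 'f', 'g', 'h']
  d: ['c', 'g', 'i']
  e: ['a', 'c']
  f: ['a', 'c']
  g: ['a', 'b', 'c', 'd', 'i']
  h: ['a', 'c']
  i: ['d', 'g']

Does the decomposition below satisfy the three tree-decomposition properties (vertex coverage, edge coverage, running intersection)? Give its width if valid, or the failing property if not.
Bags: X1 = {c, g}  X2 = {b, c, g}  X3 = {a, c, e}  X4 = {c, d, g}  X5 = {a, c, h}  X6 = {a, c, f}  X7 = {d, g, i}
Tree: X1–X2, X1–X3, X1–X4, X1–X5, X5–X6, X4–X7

A tree decomposition must satisfy three properties: every vertex lies in some bag; for every edge, both endpoints lie together in some bag; and for every vertex, the bags containing it form a connected subtree. Here edge (a,g) lies in no bag, so the decomposition is invalid.

No — edge (a,g) lies in no bag.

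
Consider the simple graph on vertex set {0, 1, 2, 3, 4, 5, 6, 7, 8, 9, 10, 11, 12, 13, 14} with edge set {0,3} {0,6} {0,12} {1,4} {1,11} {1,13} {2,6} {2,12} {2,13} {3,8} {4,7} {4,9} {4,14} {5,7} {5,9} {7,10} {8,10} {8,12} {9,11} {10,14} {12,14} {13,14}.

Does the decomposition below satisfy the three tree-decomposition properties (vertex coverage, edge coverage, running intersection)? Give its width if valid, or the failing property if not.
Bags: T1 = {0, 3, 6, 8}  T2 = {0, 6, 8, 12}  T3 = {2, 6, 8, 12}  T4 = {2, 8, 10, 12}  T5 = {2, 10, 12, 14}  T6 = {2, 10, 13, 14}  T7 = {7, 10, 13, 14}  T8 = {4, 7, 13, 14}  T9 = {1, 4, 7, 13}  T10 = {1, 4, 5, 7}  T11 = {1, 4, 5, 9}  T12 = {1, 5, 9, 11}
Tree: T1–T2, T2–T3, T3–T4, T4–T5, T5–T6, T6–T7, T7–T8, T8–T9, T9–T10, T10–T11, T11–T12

Yes; width 3.

Checking the three conditions: (i) the bags cover all of {0, 1, 2, 3, 4, 5, 6, 7, 8, 9, 10, 11, 12, 13, 14}; (ii) for each edge, some bag contains both endpoints; (iii) the bags containing any fixed vertex form a subtree. All hold, so the decomposition is valid with width 4 − 1 = 3.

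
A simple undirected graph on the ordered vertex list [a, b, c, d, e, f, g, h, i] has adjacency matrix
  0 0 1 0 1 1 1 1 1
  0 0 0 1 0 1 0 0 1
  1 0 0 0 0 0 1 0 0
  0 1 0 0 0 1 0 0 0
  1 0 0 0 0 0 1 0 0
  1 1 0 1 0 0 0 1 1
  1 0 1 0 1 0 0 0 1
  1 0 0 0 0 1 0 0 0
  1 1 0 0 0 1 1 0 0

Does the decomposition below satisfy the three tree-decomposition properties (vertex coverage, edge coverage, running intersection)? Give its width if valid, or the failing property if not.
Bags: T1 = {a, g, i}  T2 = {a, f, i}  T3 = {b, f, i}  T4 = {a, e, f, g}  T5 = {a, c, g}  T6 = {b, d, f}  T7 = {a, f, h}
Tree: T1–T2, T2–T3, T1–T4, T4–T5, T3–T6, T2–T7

No — bags containing vertex f are not connected in the tree.

A tree decomposition must satisfy three properties: every vertex lies in some bag; for every edge, both endpoints lie together in some bag; and for every vertex, the bags containing it form a connected subtree. Here bags containing vertex f are not connected in the tree, so the decomposition is invalid.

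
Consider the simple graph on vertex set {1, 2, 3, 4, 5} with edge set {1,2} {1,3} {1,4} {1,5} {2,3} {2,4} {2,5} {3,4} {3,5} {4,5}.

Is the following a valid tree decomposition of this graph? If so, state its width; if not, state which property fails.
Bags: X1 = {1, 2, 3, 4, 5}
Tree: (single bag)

Every vertex of G appears in some bag (union = {1, 2, 3, 4, 5}); every edge is covered by a bag; and for each vertex v the set of bags containing v is connected in the bag tree. The decomposition is therefore valid. The largest bag has 5 vertices, so the width is 4.

Yes; width 4.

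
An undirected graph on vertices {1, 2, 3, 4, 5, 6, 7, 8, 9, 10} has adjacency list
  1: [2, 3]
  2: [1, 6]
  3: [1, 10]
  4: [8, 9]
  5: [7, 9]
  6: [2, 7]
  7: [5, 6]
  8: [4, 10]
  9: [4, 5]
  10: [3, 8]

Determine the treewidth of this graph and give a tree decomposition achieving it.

Every bag has size at most 3, so the width is 3 − 1 = 2 and tw(G) ≤ 2. The edges 4–8–10–3–1–2–6–7–5–9–4 form a cycle, so G is not a tree and its treewidth is at least 2. Therefore the treewidth is 2.

Treewidth 2.
Bags: B1 = {4, 8, 10}  B2 = {3, 4, 10}  B3 = {1, 3, 4}  B4 = {1, 2, 4}  B5 = {2, 4, 6}  B6 = {4, 6, 7}  B7 = {4, 5, 7}  B8 = {4, 5, 9}
Tree: B1–B2, B2–B3, B3–B4, B4–B5, B5–B6, B6–B7, B7–B8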